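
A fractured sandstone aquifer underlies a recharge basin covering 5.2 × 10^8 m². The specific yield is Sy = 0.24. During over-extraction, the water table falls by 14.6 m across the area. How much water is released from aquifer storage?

ΔV = Sy × A × Δh = 0.24 × 5.2 × 10^8 m² × 14.6 m = 1.822 × 10^9 m³

ΔV ≈ 1.82 × 10^9 m³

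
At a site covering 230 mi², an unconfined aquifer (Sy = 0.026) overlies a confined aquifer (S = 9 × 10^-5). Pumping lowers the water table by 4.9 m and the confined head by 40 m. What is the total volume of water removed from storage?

ΔV ≈ 7.8 × 10^7 m³

A = 230 mi² = 5.957 × 10^8 m²
Unconfined: ΔV_u = Sy × A × Δh_u = 0.026 × 5.957 × 10^8 × 4.9 = 7.589 × 10^7 m³
Confined: ΔV_c = S × A × Δh_c = 9 × 10^-5 × 5.957 × 10^8 × 40 = 2.145 × 10^6 m³
Total ΔV = 7.589 × 10^7 + 2.145 × 10^6 = 7.804 × 10^7 m³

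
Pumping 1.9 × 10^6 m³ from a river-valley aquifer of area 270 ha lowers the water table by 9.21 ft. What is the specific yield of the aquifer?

Sy ≈ 0.25

A = 270 ha = 2.7 × 10^6 m²
Δh = 9.21 ft = 2.807 m
Sy = ΔV / (A × Δh) = 1.9 × 10^6 m³ / (2.7 × 10^6 m² × 2.807 m) = 0.2507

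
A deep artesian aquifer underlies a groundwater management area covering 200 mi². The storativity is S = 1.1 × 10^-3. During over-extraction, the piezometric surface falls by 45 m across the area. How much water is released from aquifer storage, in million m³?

A = 200 mi² = 5.18 × 10^8 m²
ΔV = S × A × Δh = 0.0011 × 5.18 × 10^8 m² × 45 m = 2.564 × 10^7 m³
ΔV = 2.564 × 10^7 m³ = 25.64 million m³

ΔV ≈ 25.6 million m³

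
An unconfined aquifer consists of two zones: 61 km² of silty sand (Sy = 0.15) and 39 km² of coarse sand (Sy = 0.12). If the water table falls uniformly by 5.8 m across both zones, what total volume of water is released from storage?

ΔV ≈ 8.02 × 10^7 m³

A₁ = 61 km² = 6.1 × 10^7 m²; A₂ = 39 km² = 3.9 × 10^7 m²
ΔV₁ = 0.15 × 6.1 × 10^7 × 5.8 = 5.307 × 10^7 m³
ΔV₂ = 0.12 × 3.9 × 10^7 × 5.8 = 2.714 × 10^7 m³
ΔV = ΔV₁ + ΔV₂ = 8.021 × 10^7 m³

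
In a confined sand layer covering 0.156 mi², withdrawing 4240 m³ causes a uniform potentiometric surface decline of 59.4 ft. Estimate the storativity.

S ≈ 5.8 × 10^-4

A = 0.156 mi² = 4.04 × 10^5 m²
Δh = 59.4 ft = 18.11 m
S = ΔV / (A × Δh) = 4240 m³ / (4.04 × 10^5 m² × 18.11 m) = 5.796 × 10^-4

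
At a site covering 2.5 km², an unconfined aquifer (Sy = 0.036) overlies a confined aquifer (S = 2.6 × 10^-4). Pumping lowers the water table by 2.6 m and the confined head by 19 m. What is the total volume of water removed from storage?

A = 2.5 km² = 2.5 × 10^6 m²
Unconfined: ΔV_u = Sy × A × Δh_u = 0.036 × 2.5 × 10^6 × 2.6 = 2.34 × 10^5 m³
Confined: ΔV_c = S × A × Δh_c = 2.6 × 10^-4 × 2.5 × 10^6 × 19 = 12350 m³
Total ΔV = 2.34 × 10^5 + 12350 = 2.463 × 10^5 m³

ΔV ≈ 2.46 × 10^5 m³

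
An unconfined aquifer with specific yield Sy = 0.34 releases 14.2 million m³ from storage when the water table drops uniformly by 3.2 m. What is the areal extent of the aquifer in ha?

A ≈ 1310 ha

ΔV = 14.2 million m³ = 1.42 × 10^7 m³
A = ΔV / (Sy × Δh) = 1.42 × 10^7 / (0.34 × 3.2) = 1.305 × 10^7 m²
A = 1.305 × 10^7 m² = 1305 ha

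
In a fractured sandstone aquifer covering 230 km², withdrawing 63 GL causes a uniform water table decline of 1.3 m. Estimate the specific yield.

Sy ≈ 0.21

A = 230 km² = 2.3 × 10^8 m²
ΔV = 63 GL = 6.3 × 10^7 m³
Sy = ΔV / (A × Δh) = 6.3 × 10^7 m³ / (2.3 × 10^8 m² × 1.3 m) = 0.2107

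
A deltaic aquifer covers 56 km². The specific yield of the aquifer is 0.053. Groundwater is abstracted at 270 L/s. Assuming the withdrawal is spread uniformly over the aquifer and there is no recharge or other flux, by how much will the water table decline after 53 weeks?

A = 56 km² = 5.6 × 10^7 m²
Q = 270 L/s = 23330 m³/d
t = 53 weeks = 371 d
ΔV = Q × t = 23330 m³/d × 371 d = 8.655 × 10^6 m³
Δh = ΔV / (Sy × A) = 8.655 × 10^6 / (0.053 × 5.6 × 10^7) = 2.916 m

Δh ≈ 2.92 m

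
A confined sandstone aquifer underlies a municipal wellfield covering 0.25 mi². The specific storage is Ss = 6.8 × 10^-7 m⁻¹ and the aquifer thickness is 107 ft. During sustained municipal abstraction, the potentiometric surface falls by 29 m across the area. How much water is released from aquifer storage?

ΔV ≈ 416 m³

b = 107 ft = 32.61 m
S = Ss × b = 6.8 × 10^-7 m⁻¹ × 32.61 m = 2.218 × 10^-5
A = 0.25 mi² = 6.475 × 10^5 m²
ΔV = S × A × Δh = 2.218 × 10^-5 × 6.475 × 10^5 m² × 29 m = 416.4 m³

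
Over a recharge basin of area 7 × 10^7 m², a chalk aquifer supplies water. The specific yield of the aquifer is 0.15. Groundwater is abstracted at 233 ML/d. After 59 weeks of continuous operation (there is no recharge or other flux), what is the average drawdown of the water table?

Q = 233 ML/d = 2.33 × 10^5 m³/d
t = 59 weeks = 413 d
ΔV = Q × t = 2.33 × 10^5 m³/d × 413 d = 9.623 × 10^7 m³
Δh = ΔV / (Sy × A) = 9.623 × 10^7 / (0.15 × 7 × 10^7) = 9.165 m

Δh ≈ 9.16 m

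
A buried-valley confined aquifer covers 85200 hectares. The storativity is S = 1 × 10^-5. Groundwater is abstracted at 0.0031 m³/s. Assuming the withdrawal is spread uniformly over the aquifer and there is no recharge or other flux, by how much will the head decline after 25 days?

A = 85200 hectares = 8.52 × 10^8 m²
Q = 0.0031 m³/s = 267.8 m³/d
ΔV = Q × t = 267.8 m³/d × 25 d = 6696 m³
Δh = ΔV / (S × A) = 6696 / (1 × 10^-5 × 8.52 × 10^8) = 0.7859 m

Δh ≈ 0.786 m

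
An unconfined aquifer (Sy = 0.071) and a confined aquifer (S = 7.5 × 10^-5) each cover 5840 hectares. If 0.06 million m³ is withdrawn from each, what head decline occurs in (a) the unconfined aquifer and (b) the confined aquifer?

A = 5840 hectares = 5.84 × 10^7 m²
ΔV = 0.06 million m³ = 60000 m³
Unconfined: Δh_u = ΔV/(Sy·A) = 60000/(0.071 × 5.84 × 10^7) = 0.01447 m
Confined: Δh_c = ΔV/(S·A) = 60000/(7.5 × 10^-5 × 5.84 × 10^7) = 13.7 m

Δh_u ≈ 0.0145 m; Δh_c ≈ 13.7 m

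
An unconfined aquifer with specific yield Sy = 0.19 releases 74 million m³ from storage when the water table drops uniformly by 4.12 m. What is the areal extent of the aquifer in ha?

A ≈ 9450 ha

ΔV = 74 million m³ = 7.4 × 10^7 m³
A = ΔV / (Sy × Δh) = 7.4 × 10^7 / (0.19 × 4.12) = 9.453 × 10^7 m²
A = 9.453 × 10^7 m² = 9453 ha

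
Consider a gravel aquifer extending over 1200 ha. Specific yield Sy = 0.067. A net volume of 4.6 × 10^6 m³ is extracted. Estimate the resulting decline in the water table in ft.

A = 1200 ha = 1.2 × 10^7 m²
Δh = ΔV / (Sy × A) = 4.6 × 10^6 m³ / (0.067 × 1.2 × 10^7 m²) = 5.721 m
Δh = 5.721 m = 18.77 ft

Δh ≈ 18.8 ft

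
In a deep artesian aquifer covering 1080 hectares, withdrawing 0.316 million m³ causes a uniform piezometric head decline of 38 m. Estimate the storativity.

S ≈ 7.7 × 10^-4

A = 1080 hectares = 1.08 × 10^7 m²
ΔV = 0.316 million m³ = 3.16 × 10^5 m³
S = ΔV / (A × Δh) = 3.16 × 10^5 m³ / (1.08 × 10^7 m² × 38 m) = 7.7 × 10^-4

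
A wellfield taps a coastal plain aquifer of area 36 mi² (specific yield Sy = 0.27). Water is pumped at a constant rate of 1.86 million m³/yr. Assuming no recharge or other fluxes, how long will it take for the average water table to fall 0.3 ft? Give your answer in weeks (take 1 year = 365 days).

t ≈ 64.5 weeks

A = 36 mi² = 9.324 × 10^7 m²
Δh = 0.3 ft = 0.09144 m
ΔV = Sy × A × Δh = 0.27 × 9.324 × 10^7 × 0.09144 = 2.302 × 10^6 m³
Q = 1.86 million m³/yr = 5096 m³/d
t = ΔV / Q = 2.302 × 10^6 m³ / 5096 m³/d = 451.7 d
t = 451.7 d ≈ 64.53 weeks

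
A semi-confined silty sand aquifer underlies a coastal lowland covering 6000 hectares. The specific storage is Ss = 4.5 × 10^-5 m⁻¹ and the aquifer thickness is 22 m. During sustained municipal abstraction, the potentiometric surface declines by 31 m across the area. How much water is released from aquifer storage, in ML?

ΔV ≈ 1840 ML

S = Ss × b = 4.5 × 10^-5 m⁻¹ × 22 m = 9.9 × 10^-4
A = 6000 hectares = 6 × 10^7 m²
ΔV = S × A × Δh = 9.9 × 10^-4 × 6 × 10^7 m² × 31 m = 1.841 × 10^6 m³
ΔV = 1.841 × 10^6 m³ = 1841 ML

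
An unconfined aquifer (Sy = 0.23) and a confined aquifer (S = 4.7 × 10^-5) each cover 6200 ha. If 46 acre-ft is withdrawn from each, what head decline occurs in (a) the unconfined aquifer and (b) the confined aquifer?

Δh_u ≈ 0.00398 m; Δh_c ≈ 19.5 m

A = 6200 ha = 6.2 × 10^7 m²
ΔV = 46 acre-ft = 56740 m³
Unconfined: Δh_u = ΔV/(Sy·A) = 56740/(0.23 × 6.2 × 10^7) = 0.003979 m
Confined: Δh_c = ΔV/(S·A) = 56740/(4.7 × 10^-5 × 6.2 × 10^7) = 19.47 m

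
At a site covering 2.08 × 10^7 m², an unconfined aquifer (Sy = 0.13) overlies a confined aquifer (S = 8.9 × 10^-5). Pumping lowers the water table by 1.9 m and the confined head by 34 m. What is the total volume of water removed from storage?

ΔV ≈ 5.2 × 10^6 m³

Unconfined: ΔV_u = Sy × A × Δh_u = 0.13 × 2.08 × 10^7 × 1.9 = 5.138 × 10^6 m³
Confined: ΔV_c = S × A × Δh_c = 8.9 × 10^-5 × 2.08 × 10^7 × 34 = 62940 m³
Total ΔV = 5.138 × 10^6 + 62940 = 5.201 × 10^6 m³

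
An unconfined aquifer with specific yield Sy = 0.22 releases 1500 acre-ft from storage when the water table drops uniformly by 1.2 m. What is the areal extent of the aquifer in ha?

A ≈ 701 ha

ΔV = 1500 acre-ft = 1.85 × 10^6 m³
A = ΔV / (Sy × Δh) = 1.85 × 10^6 / (0.22 × 1.2) = 7.008 × 10^6 m²
A = 7.008 × 10^6 m² = 700.8 ha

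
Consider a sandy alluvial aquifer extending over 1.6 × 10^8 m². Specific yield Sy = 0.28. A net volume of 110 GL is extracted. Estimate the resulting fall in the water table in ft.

ΔV = 110 GL = 1.1 × 10^8 m³
Δh = ΔV / (Sy × A) = 1.1 × 10^8 m³ / (0.28 × 1.6 × 10^8 m²) = 2.455 m
Δh = 2.455 m = 8.056 ft

Δh ≈ 8.06 ft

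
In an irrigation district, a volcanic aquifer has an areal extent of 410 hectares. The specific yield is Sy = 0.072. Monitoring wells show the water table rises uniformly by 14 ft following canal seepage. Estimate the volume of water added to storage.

ΔV ≈ 1.26 × 10^6 m³

A = 410 hectares = 4.1 × 10^6 m²
Δh = 14 ft = 4.267 m
ΔV = Sy × A × Δh = 0.072 × 4.1 × 10^6 m² × 4.267 m = 1.26 × 10^6 m³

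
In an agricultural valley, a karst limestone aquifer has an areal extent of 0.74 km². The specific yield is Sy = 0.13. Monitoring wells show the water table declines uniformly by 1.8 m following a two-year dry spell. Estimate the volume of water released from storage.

A = 0.74 km² = 7.4 × 10^5 m²
ΔV = Sy × A × Δh = 0.13 × 7.4 × 10^5 m² × 1.8 m = 1.732 × 10^5 m³

ΔV ≈ 1.73 × 10^5 m³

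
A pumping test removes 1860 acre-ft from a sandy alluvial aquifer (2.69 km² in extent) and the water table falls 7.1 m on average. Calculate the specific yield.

A = 2.69 km² = 2.69 × 10^6 m²
ΔV = 1860 acre-ft = 2.294 × 10^6 m³
Sy = ΔV / (A × Δh) = 2.294 × 10^6 m³ / (2.69 × 10^6 m² × 7.1 m) = 0.1201

Sy ≈ 0.12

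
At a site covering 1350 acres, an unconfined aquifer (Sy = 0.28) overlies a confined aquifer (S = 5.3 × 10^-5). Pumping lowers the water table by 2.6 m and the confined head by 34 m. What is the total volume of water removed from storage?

A = 1350 acres = 5.463 × 10^6 m²
Unconfined: ΔV_u = Sy × A × Δh_u = 0.28 × 5.463 × 10^6 × 2.6 = 3.977 × 10^6 m³
Confined: ΔV_c = S × A × Δh_c = 5.3 × 10^-5 × 5.463 × 10^6 × 34 = 9845 m³
Total ΔV = 3.977 × 10^6 + 9845 = 3.987 × 10^6 m³

ΔV ≈ 3.99 × 10^6 m³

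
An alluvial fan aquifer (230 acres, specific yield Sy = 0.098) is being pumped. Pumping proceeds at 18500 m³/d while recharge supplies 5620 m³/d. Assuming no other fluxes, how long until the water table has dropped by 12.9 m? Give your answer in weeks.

A = 230 acres = 9.308 × 10^5 m²
ΔV = Sy × A × Δh = 0.098 × 9.308 × 10^5 × 12.9 = 1.177 × 10^6 m³
Net withdrawal = 18500 − 5620 = 12880 m³/d
t = ΔV / Q = 1.177 × 10^6 m³ / 12880 m³/d = 91.36 d
t = 91.36 d ≈ 13.05 weeks

t ≈ 13.1 weeks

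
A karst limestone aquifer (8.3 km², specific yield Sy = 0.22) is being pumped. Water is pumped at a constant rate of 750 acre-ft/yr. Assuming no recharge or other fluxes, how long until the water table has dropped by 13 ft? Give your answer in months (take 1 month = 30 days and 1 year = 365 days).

A = 8.3 km² = 8.3 × 10^6 m²
Δh = 13 ft = 3.962 m
ΔV = Sy × A × Δh = 0.22 × 8.3 × 10^6 × 3.962 = 7.235 × 10^6 m³
Q = 750 acre-ft/yr = 2535 m³/d
t = ΔV / Q = 7.235 × 10^6 m³ / 2535 m³/d = 2855 d
t = 2855 d ≈ 95.16 months

t ≈ 95.2 months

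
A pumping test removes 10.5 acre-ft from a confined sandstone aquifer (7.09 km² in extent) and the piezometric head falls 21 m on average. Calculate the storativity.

A = 7.09 km² = 7.09 × 10^6 m²
ΔV = 10.5 acre-ft = 12950 m³
S = ΔV / (A × Δh) = 12950 m³ / (7.09 × 10^6 m² × 21 m) = 8.699 × 10^-5

S ≈ 8.7 × 10^-5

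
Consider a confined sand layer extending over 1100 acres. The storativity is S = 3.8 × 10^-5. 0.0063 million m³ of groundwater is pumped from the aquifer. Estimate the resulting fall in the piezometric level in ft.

A = 1100 acres = 4.452 × 10^6 m²
ΔV = 0.0063 million m³ = 6300 m³
Δh = ΔV / (S × A) = 6300 m³ / (3.8 × 10^-5 × 4.452 × 10^6 m²) = 37.24 m
Δh = 37.24 m = 122.2 ft

Δh ≈ 122 ft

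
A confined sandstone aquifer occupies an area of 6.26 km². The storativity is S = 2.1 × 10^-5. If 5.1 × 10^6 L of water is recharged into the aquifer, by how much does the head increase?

Δh ≈ 38.8 m

A = 6.26 km² = 6.26 × 10^6 m²
ΔV = 5.1 × 10^6 L = 5100 m³
Δh = ΔV / (S × A) = 5100 m³ / (2.1 × 10^-5 × 6.26 × 10^6 m²) = 38.8 m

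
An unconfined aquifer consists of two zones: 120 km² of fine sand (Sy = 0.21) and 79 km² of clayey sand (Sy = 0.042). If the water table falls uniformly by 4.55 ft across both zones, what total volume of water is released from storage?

A₁ = 120 km² = 1.2 × 10^8 m²; A₂ = 79 km² = 7.9 × 10^7 m²
Δh = 4.55 ft = 1.387 m
ΔV₁ = 0.21 × 1.2 × 10^8 × 1.387 = 3.495 × 10^7 m³
ΔV₂ = 0.042 × 7.9 × 10^7 × 1.387 = 4.602 × 10^6 m³
ΔV = ΔV₁ + ΔV₂ = 3.955 × 10^7 m³

ΔV ≈ 3.95 × 10^7 m³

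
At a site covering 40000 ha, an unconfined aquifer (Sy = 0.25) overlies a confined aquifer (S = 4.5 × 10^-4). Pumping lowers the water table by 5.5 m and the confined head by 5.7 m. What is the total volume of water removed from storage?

ΔV ≈ 5.51 × 10^8 m³

A = 40000 ha = 4 × 10^8 m²
Unconfined: ΔV_u = Sy × A × Δh_u = 0.25 × 4 × 10^8 × 5.5 = 5.5 × 10^8 m³
Confined: ΔV_c = S × A × Δh_c = 4.5 × 10^-4 × 4 × 10^8 × 5.7 = 1.026 × 10^6 m³
Total ΔV = 5.5 × 10^8 + 1.026 × 10^6 = 5.51 × 10^8 m³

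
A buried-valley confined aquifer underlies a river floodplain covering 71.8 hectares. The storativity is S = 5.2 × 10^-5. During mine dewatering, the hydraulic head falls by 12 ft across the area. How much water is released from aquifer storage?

A = 71.8 hectares = 7.18 × 10^5 m²
Δh = 12 ft = 3.658 m
ΔV = S × A × Δh = 5.2 × 10^-5 × 7.18 × 10^5 m² × 3.658 m = 136.6 m³

ΔV ≈ 137 m³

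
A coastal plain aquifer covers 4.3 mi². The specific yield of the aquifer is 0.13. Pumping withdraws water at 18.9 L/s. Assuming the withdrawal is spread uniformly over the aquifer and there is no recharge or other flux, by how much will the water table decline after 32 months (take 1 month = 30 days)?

Δh ≈ 1.08 m

A = 4.3 mi² = 1.114 × 10^7 m²
Q = 18.9 L/s = 1633 m³/d
t = 32 months = 960 d
ΔV = Q × t = 1633 m³/d × 960 d = 1.568 × 10^6 m³
Δh = ΔV / (Sy × A) = 1.568 × 10^6 / (0.13 × 1.114 × 10^7) = 1.083 m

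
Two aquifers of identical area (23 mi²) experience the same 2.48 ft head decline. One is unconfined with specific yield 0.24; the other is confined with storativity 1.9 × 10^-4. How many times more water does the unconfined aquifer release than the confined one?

ΔV_u / ΔV_c ≈ 1260

A = 23 mi² = 5.957 × 10^7 m²
Δh = 2.48 ft = 0.7559 m
Unconfined: ΔV_u = Sy × A × Δh = 0.24 × 5.957 × 10^7 × 0.7559 = 1.081 × 10^7 m³
Confined: ΔV_c = S × A × Δh = 1.9 × 10^-4 × 5.957 × 10^7 × 0.7559 = 8556 m³
Ratio = ΔV_u / ΔV_c = Sy / S = 0.24 / 1.9 × 10^-4 = 1263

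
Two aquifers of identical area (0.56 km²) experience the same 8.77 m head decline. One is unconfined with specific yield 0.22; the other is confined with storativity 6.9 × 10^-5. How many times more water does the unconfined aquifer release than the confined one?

A = 0.56 km² = 5.6 × 10^5 m²
Unconfined: ΔV_u = Sy × A × Δh = 0.22 × 5.6 × 10^5 × 8.77 = 1.08 × 10^6 m³
Confined: ΔV_c = S × A × Δh = 6.9 × 10^-5 × 5.6 × 10^5 × 8.77 = 338.9 m³
Ratio = ΔV_u / ΔV_c = Sy / S = 0.22 / 6.9 × 10^-5 = 3188

ΔV_u / ΔV_c ≈ 3190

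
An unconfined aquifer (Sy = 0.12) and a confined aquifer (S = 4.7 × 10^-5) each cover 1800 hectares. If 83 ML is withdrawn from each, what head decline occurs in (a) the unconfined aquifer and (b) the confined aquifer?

A = 1800 hectares = 1.8 × 10^7 m²
ΔV = 83 ML = 83000 m³
Unconfined: Δh_u = ΔV/(Sy·A) = 83000/(0.12 × 1.8 × 10^7) = 0.03843 m
Confined: Δh_c = ΔV/(S·A) = 83000/(4.7 × 10^-5 × 1.8 × 10^7) = 98.11 m

Δh_u ≈ 0.0384 m; Δh_c ≈ 98.1 m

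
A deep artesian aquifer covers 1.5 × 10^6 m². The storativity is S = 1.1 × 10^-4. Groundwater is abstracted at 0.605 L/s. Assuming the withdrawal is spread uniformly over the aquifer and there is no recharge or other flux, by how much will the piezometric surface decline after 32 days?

Q = 0.605 L/s = 52.27 m³/d
ΔV = Q × t = 52.27 m³/d × 32 d = 1673 m³
Δh = ΔV / (S × A) = 1673 / (1.1 × 10^-4 × 1.5 × 10^6) = 10.14 m

Δh ≈ 10.1 m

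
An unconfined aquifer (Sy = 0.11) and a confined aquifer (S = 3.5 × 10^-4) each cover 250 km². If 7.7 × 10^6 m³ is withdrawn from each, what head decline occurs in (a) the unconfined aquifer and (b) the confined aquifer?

A = 250 km² = 2.5 × 10^8 m²
Unconfined: Δh_u = ΔV/(Sy·A) = 7.7 × 10^6/(0.11 × 2.5 × 10^8) = 0.28 m
Confined: Δh_c = ΔV/(S·A) = 7.7 × 10^6/(3.5 × 10^-4 × 2.5 × 10^8) = 88 m

Δh_u ≈ 0.28 m; Δh_c ≈ 88 m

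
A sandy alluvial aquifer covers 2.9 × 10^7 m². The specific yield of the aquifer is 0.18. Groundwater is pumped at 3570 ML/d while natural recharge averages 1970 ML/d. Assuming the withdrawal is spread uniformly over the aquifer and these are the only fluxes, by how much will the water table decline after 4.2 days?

Δh ≈ 1.29 m

Net abstraction = 3570 − 1970 = 1600 ML/d
Q_net = 1600 ML/d = 1.6 × 10^6 m³/d
ΔV = Q × t = 1.6 × 10^6 m³/d × 4.2 d = 6.72 × 10^6 m³
Δh = ΔV / (Sy × A) = 6.72 × 10^6 / (0.18 × 2.9 × 10^7) = 1.287 m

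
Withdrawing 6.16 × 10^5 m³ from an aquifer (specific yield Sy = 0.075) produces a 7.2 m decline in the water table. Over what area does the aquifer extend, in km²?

A = ΔV / (Sy × Δh) = 6.16 × 10^5 / (0.075 × 7.2) = 1.141 × 10^6 m²
A = 1.141 × 10^6 m² = 1.141 km²

A ≈ 1.14 km²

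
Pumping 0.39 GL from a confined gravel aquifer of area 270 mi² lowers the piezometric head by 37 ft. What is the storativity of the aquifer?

S ≈ 4.9 × 10^-5

A = 270 mi² = 6.993 × 10^8 m²
Δh = 37 ft = 11.28 m
ΔV = 0.39 GL = 3.9 × 10^5 m³
S = ΔV / (A × Δh) = 3.9 × 10^5 m³ / (6.993 × 10^8 m² × 11.28 m) = 4.945 × 10^-5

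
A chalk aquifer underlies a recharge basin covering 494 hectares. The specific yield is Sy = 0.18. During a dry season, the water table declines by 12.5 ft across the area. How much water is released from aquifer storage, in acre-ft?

A = 494 hectares = 4.94 × 10^6 m²
Δh = 12.5 ft = 3.81 m
ΔV = Sy × A × Δh = 0.18 × 4.94 × 10^6 m² × 3.81 m = 3.388 × 10^6 m³
ΔV = 3.388 × 10^6 m³ = 2747 acre-ft

ΔV ≈ 2750 acre-ft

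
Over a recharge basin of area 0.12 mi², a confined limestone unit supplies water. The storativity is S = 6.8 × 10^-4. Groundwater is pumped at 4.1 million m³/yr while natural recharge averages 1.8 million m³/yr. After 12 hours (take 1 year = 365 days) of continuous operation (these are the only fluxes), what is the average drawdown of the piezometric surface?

A = 0.12 mi² = 3.108 × 10^5 m²
Net abstraction = 4.1 − 1.8 = 2.3 million m³/yr
Q_net = 2.3 million m³/yr = 6301 m³/d
t = 12 hours = 0.5 d
ΔV = Q × t = 6301 m³/d × 0.5 d = 3151 m³
Δh = ΔV / (S × A) = 3151 / (6.8 × 10^-4 × 3.108 × 10^5) = 14.91 m

Δh ≈ 14.9 m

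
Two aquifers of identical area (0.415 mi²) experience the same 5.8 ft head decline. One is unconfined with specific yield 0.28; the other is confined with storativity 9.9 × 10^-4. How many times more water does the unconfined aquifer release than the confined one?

A = 0.415 mi² = 1.075 × 10^6 m²
Δh = 5.8 ft = 1.768 m
Unconfined: ΔV_u = Sy × A × Δh = 0.28 × 1.075 × 10^6 × 1.768 = 5.32 × 10^5 m³
Confined: ΔV_c = S × A × Δh = 9.9 × 10^-4 × 1.075 × 10^6 × 1.768 = 1881 m³
Ratio = ΔV_u / ΔV_c = Sy / S = 0.28 / 9.9 × 10^-4 = 282.8

ΔV_u / ΔV_c ≈ 283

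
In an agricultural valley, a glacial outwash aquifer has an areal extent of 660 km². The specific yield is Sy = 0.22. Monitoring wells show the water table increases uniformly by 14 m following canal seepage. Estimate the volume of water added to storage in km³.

ΔV ≈ 2.03 km³

A = 660 km² = 6.6 × 10^8 m²
ΔV = Sy × A × Δh = 0.22 × 6.6 × 10^8 m² × 14 m = 2.033 × 10^9 m³
ΔV = 2.033 × 10^9 m³ = 2.033 km³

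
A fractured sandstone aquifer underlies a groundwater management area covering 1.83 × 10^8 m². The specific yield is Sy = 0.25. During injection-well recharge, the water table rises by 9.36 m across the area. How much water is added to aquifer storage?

ΔV = Sy × A × Δh = 0.25 × 1.83 × 10^8 m² × 9.36 m = 4.282 × 10^8 m³

ΔV ≈ 4.28 × 10^8 m³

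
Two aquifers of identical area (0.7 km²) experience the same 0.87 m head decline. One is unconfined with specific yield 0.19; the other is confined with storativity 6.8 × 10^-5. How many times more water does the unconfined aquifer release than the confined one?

A = 0.7 km² = 7 × 10^5 m²
Unconfined: ΔV_u = Sy × A × Δh = 0.19 × 7 × 10^5 × 0.87 = 1.157 × 10^5 m³
Confined: ΔV_c = S × A × Δh = 6.8 × 10^-5 × 7 × 10^5 × 0.87 = 41.41 m³
Ratio = ΔV_u / ΔV_c = Sy / S = 0.19 / 6.8 × 10^-5 = 2794

ΔV_u / ΔV_c ≈ 2790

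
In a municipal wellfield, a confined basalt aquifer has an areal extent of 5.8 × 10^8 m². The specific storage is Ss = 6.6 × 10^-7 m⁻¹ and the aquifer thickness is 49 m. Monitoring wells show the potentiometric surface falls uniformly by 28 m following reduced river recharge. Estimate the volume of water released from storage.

S = Ss × b = 6.6 × 10^-7 m⁻¹ × 49 m = 3.234 × 10^-5
ΔV = S × A × Δh = 3.234 × 10^-5 × 5.8 × 10^8 m² × 28 m = 5.252 × 10^5 m³

ΔV ≈ 5.25 × 10^5 m³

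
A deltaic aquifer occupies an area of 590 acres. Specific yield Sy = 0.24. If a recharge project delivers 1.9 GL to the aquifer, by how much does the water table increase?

Δh ≈ 3.32 m

A = 590 acres = 2.388 × 10^6 m²
ΔV = 1.9 GL = 1.9 × 10^6 m³
Δh = ΔV / (Sy × A) = 1.9 × 10^6 m³ / (0.24 × 2.388 × 10^6 m²) = 3.316 m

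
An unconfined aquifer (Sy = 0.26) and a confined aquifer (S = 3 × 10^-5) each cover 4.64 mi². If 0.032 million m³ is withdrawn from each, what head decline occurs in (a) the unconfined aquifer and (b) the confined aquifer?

A = 4.64 mi² = 1.202 × 10^7 m²
ΔV = 0.032 million m³ = 32000 m³
Unconfined: Δh_u = ΔV/(Sy·A) = 32000/(0.26 × 1.202 × 10^7) = 0.01024 m
Confined: Δh_c = ΔV/(S·A) = 32000/(3 × 10^-5 × 1.202 × 10^7) = 88.76 m

Δh_u ≈ 0.0102 m; Δh_c ≈ 88.8 m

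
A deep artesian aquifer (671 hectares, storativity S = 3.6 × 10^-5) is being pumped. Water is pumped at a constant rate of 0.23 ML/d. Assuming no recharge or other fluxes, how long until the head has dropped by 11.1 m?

t ≈ 11.7 days

A = 671 hectares = 6.71 × 10^6 m²
ΔV = S × A × Δh = 3.6 × 10^-5 × 6.71 × 10^6 × 11.1 = 2681 m³
Q = 0.23 ML/d = 230 m³/d
t = ΔV / Q = 2681 m³ / 230 m³/d = 11.66 d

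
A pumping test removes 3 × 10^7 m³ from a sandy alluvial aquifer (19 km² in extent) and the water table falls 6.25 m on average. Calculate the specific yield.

Sy ≈ 0.25

A = 19 km² = 1.9 × 10^7 m²
Sy = ΔV / (A × Δh) = 3 × 10^7 m³ / (1.9 × 10^7 m² × 6.25 m) = 0.2526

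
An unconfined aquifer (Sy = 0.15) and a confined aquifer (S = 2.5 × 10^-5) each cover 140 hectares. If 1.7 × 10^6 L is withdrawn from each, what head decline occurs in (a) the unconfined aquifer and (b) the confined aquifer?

A = 140 hectares = 1.4 × 10^6 m²
ΔV = 1.7 × 10^6 L = 1700 m³
Unconfined: Δh_u = ΔV/(Sy·A) = 1700/(0.15 × 1.4 × 10^6) = 0.008095 m
Confined: Δh_c = ΔV/(S·A) = 1700/(2.5 × 10^-5 × 1.4 × 10^6) = 48.57 m

Δh_u ≈ 0.0081 m; Δh_c ≈ 48.6 m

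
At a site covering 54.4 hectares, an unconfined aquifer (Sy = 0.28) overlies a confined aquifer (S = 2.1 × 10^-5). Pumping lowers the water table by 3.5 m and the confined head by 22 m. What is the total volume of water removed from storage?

A = 54.4 hectares = 5.44 × 10^5 m²
Unconfined: ΔV_u = Sy × A × Δh_u = 0.28 × 5.44 × 10^5 × 3.5 = 5.331 × 10^5 m³
Confined: ΔV_c = S × A × Δh_c = 2.1 × 10^-5 × 5.44 × 10^5 × 22 = 251.3 m³
Total ΔV = 5.331 × 10^5 + 251.3 = 5.334 × 10^5 m³

ΔV ≈ 5.33 × 10^5 m³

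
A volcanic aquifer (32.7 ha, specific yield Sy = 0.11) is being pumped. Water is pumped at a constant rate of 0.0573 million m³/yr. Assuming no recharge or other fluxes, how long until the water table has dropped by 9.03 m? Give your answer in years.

t ≈ 5.67 years

A = 32.7 ha = 3.27 × 10^5 m²
ΔV = Sy × A × Δh = 0.11 × 3.27 × 10^5 × 9.03 = 3.248 × 10^5 m³
Q = 0.0573 million m³/yr = 157 m³/d
t = ΔV / Q = 3.248 × 10^5 m³ / 157 m³/d = 2069 d
t = 2069 d ≈ 5.669 years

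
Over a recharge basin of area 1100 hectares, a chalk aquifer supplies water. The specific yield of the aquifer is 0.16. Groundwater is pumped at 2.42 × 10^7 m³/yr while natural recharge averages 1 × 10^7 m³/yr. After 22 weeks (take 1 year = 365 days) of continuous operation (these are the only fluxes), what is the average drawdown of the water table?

Δh ≈ 3.4 m

A = 1100 hectares = 1.1 × 10^7 m²
Net abstraction = 2.42 × 10^7 − 1 × 10^7 = 1.42 × 10^7 m³/yr
Q_net = 1.42 × 10^7 m³/yr = 38900 m³/d
t = 22 weeks = 154 d
ΔV = Q × t = 38900 m³/d × 154 d = 5.991 × 10^6 m³
Δh = ΔV / (Sy × A) = 5.991 × 10^6 / (0.16 × 1.1 × 10^7) = 3.404 m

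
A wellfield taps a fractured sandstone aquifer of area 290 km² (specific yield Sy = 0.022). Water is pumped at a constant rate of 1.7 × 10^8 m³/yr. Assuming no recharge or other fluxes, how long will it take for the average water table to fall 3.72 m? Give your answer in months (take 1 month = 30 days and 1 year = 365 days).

A = 290 km² = 2.9 × 10^8 m²
ΔV = Sy × A × Δh = 0.022 × 2.9 × 10^8 × 3.72 = 2.373 × 10^7 m³
Q = 1.7 × 10^8 m³/yr = 4.658 × 10^5 m³/d
t = ΔV / Q = 2.373 × 10^7 m³ / 4.658 × 10^5 m³/d = 50.96 d
t = 50.96 d ≈ 1.699 months

t ≈ 1.7 months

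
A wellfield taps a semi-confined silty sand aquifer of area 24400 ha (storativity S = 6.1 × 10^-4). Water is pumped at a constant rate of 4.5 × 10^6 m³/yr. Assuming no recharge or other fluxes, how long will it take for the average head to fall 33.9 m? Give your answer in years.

A = 24400 ha = 2.44 × 10^8 m²
ΔV = S × A × Δh = 6.1 × 10^-4 × 2.44 × 10^8 × 33.9 = 5.046 × 10^6 m³
Q = 4.5 × 10^6 m³/yr = 12330 m³/d
t = ΔV / Q = 5.046 × 10^6 m³ / 12330 m³/d = 409.3 d
t = 409.3 d ≈ 1.121 years

t ≈ 1.12 years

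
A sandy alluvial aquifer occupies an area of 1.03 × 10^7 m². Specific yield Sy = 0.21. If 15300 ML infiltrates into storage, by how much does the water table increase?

ΔV = 15300 ML = 1.53 × 10^7 m³
Δh = ΔV / (Sy × A) = 1.53 × 10^7 m³ / (0.21 × 1.03 × 10^7 m²) = 7.074 m

Δh ≈ 7.07 m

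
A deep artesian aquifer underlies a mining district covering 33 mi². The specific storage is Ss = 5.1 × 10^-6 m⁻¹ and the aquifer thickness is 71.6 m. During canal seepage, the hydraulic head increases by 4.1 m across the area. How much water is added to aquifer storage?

ΔV ≈ 1.28 × 10^5 m³

S = Ss × b = 5.1 × 10^-6 m⁻¹ × 71.6 m = 3.652 × 10^-4
A = 33 mi² = 8.547 × 10^7 m²
ΔV = S × A × Δh = 3.652 × 10^-4 × 8.547 × 10^7 m² × 4.1 m = 1.28 × 10^5 m³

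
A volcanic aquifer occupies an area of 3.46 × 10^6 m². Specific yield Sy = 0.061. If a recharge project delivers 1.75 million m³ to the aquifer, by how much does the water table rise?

ΔV = 1.75 million m³ = 1.75 × 10^6 m³
Δh = ΔV / (Sy × A) = 1.75 × 10^6 m³ / (0.061 × 3.46 × 10^6 m²) = 8.291 m

Δh ≈ 8.29 m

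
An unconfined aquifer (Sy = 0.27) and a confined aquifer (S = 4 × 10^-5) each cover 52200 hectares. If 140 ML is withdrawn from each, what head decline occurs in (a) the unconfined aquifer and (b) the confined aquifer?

A = 52200 hectares = 5.22 × 10^8 m²
ΔV = 140 ML = 1.4 × 10^5 m³
Unconfined: Δh_u = ΔV/(Sy·A) = 1.4 × 10^5/(0.27 × 5.22 × 10^8) = 9.933 × 10^-4 m
Confined: Δh_c = ΔV/(S·A) = 1.4 × 10^5/(4 × 10^-5 × 5.22 × 10^8) = 6.705 m

Δh_u ≈ 9.93 × 10^-4 m; Δh_c ≈ 6.7 m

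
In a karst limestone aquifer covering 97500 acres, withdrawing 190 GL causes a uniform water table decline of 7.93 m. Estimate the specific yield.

A = 97500 acres = 3.946 × 10^8 m²
ΔV = 190 GL = 1.9 × 10^8 m³
Sy = ΔV / (A × Δh) = 1.9 × 10^8 m³ / (3.946 × 10^8 m² × 7.93 m) = 0.06072

Sy ≈ 0.061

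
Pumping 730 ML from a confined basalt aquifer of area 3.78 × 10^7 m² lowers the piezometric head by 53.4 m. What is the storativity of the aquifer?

S ≈ 3.6 × 10^-4

ΔV = 730 ML = 7.3 × 10^5 m³
S = ΔV / (A × Δh) = 7.3 × 10^5 m³ / (3.78 × 10^7 m² × 53.4 m) = 3.617 × 10^-4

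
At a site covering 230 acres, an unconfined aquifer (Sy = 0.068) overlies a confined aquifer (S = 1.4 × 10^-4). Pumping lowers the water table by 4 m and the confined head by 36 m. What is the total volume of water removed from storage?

ΔV ≈ 2.58 × 10^5 m³

A = 230 acres = 9.308 × 10^5 m²
Unconfined: ΔV_u = Sy × A × Δh_u = 0.068 × 9.308 × 10^5 × 4 = 2.532 × 10^5 m³
Confined: ΔV_c = S × A × Δh_c = 1.4 × 10^-4 × 9.308 × 10^5 × 36 = 4691 m³
Total ΔV = 2.532 × 10^5 + 4691 = 2.579 × 10^5 m³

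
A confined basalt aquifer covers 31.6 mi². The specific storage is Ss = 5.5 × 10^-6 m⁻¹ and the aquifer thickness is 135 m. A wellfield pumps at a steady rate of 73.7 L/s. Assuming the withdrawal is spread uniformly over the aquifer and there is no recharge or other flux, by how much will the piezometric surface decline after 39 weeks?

Δh ≈ 28.6 m

S = Ss × b = 5.5 × 10^-6 m⁻¹ × 135 m = 7.425 × 10^-4
A = 31.6 mi² = 8.184 × 10^7 m²
Q = 73.7 L/s = 6368 m³/d
t = 39 weeks = 273 d
ΔV = Q × t = 6368 m³/d × 273 d = 1.738 × 10^6 m³
Δh = ΔV / (S × A) = 1.738 × 10^6 / (7.425 × 10^-4 × 8.184 × 10^7) = 28.61 m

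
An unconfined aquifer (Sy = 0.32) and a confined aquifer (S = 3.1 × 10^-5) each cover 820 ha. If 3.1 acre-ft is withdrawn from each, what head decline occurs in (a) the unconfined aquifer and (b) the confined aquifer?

A = 820 ha = 8.2 × 10^6 m²
ΔV = 3.1 acre-ft = 3824 m³
Unconfined: Δh_u = ΔV/(Sy·A) = 3824/(0.32 × 8.2 × 10^6) = 0.001457 m
Confined: Δh_c = ΔV/(S·A) = 3824/(3.1 × 10^-5 × 8.2 × 10^6) = 15.04 m

Δh_u ≈ 0.00146 m; Δh_c ≈ 15 m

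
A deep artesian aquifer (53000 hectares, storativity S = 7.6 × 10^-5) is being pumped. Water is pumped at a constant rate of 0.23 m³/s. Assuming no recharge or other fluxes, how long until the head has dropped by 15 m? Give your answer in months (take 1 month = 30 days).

t ≈ 1.01 months

A = 53000 hectares = 5.3 × 10^8 m²
ΔV = S × A × Δh = 7.6 × 10^-5 × 5.3 × 10^8 × 15 = 6.042 × 10^5 m³
Q = 0.23 m³/s = 19870 m³/d
t = ΔV / Q = 6.042 × 10^5 m³ / 19870 m³/d = 30.4 d
t = 30.4 d ≈ 1.013 months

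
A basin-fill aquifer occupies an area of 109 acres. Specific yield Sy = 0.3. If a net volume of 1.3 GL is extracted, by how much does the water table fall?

A = 109 acres = 4.411 × 10^5 m²
ΔV = 1.3 GL = 1.3 × 10^6 m³
Δh = ΔV / (Sy × A) = 1.3 × 10^6 m³ / (0.3 × 4.411 × 10^5 m²) = 9.824 m

Δh ≈ 9.82 m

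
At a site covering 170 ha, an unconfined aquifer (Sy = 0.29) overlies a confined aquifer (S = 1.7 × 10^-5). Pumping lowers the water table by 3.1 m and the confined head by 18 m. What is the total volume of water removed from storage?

A = 170 ha = 1.7 × 10^6 m²
Unconfined: ΔV_u = Sy × A × Δh_u = 0.29 × 1.7 × 10^6 × 3.1 = 1.528 × 10^6 m³
Confined: ΔV_c = S × A × Δh_c = 1.7 × 10^-5 × 1.7 × 10^6 × 18 = 520.2 m³
Total ΔV = 1.528 × 10^6 + 520.2 = 1.529 × 10^6 m³

ΔV ≈ 1.53 × 10^6 m³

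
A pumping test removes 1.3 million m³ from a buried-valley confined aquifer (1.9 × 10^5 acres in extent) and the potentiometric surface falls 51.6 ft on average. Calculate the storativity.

S ≈ 1.1 × 10^-4

A = 1.9 × 10^5 acres = 7.689 × 10^8 m²
Δh = 51.6 ft = 15.73 m
ΔV = 1.3 million m³ = 1.3 × 10^6 m³
S = ΔV / (A × Δh) = 1.3 × 10^6 m³ / (7.689 × 10^8 m² × 15.73 m) = 1.075 × 10^-4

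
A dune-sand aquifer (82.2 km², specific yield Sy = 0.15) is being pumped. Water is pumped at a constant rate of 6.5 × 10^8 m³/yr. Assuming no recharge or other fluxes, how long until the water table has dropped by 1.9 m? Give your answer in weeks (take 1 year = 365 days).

A = 82.2 km² = 8.22 × 10^7 m²
ΔV = Sy × A × Δh = 0.15 × 8.22 × 10^7 × 1.9 = 2.343 × 10^7 m³
Q = 6.5 × 10^8 m³/yr = 1.781 × 10^6 m³/d
t = ΔV / Q = 2.343 × 10^7 m³ / 1.781 × 10^6 m³/d = 13.16 d
t = 13.16 d ≈ 1.879 weeks

t ≈ 1.88 weeks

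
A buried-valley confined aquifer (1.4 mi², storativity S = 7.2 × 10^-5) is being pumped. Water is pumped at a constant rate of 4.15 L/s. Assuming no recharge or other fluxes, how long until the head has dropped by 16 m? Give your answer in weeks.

t ≈ 1.66 weeks

A = 1.4 mi² = 3.626 × 10^6 m²
ΔV = S × A × Δh = 7.2 × 10^-5 × 3.626 × 10^6 × 16 = 4177 m³
Q = 4.15 L/s = 358.6 m³/d
t = ΔV / Q = 4177 m³ / 358.6 m³/d = 11.65 d
t = 11.65 d ≈ 1.664 weeks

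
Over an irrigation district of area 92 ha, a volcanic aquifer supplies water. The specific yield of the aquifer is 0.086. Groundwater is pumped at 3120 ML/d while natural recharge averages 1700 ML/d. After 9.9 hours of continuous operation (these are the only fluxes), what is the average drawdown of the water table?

Δh ≈ 7.4 m

A = 92 ha = 9.2 × 10^5 m²
Net abstraction = 3120 − 1700 = 1420 ML/d
Q_net = 1420 ML/d = 1.42 × 10^6 m³/d
t = 9.9 hours = 0.4125 d
ΔV = Q × t = 1.42 × 10^6 m³/d × 0.4125 d = 5.857 × 10^5 m³
Δh = ΔV / (Sy × A) = 5.857 × 10^5 / (0.086 × 9.2 × 10^5) = 7.403 m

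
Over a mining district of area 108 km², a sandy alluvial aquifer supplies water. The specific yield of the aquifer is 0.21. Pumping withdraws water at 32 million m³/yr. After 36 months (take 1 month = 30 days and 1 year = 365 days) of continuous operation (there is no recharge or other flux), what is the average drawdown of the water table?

A = 108 km² = 1.08 × 10^8 m²
Q = 32 million m³/yr = 87670 m³/d
t = 36 months = 1080 d
ΔV = Q × t = 87670 m³/d × 1080 d = 9.468 × 10^7 m³
Δh = ΔV / (Sy × A) = 9.468 × 10^7 / (0.21 × 1.08 × 10^8) = 4.175 m

Δh ≈ 4.17 m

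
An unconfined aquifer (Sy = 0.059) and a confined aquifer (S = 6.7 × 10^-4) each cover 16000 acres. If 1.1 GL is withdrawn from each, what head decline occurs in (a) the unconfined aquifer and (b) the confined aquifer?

Δh_u ≈ 0.288 m; Δh_c ≈ 25.4 m

A = 16000 acres = 6.475 × 10^7 m²
ΔV = 1.1 GL = 1.1 × 10^6 m³
Unconfined: Δh_u = ΔV/(Sy·A) = 1.1 × 10^6/(0.059 × 6.475 × 10^7) = 0.2879 m
Confined: Δh_c = ΔV/(S·A) = 1.1 × 10^6/(6.7 × 10^-4 × 6.475 × 10^7) = 25.36 m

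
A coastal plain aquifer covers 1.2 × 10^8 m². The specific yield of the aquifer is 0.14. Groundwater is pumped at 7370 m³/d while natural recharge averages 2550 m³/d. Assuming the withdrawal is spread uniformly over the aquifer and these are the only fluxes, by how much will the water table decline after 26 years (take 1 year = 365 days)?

Net abstraction = 7370 − 2550 = 4820 m³/d
t = 26 years = 9490 d
ΔV = Q × t = 4820 m³/d × 9490 d = 4.574 × 10^7 m³
Δh = ΔV / (Sy × A) = 4.574 × 10^7 / (0.14 × 1.2 × 10^8) = 2.723 m

Δh ≈ 2.72 m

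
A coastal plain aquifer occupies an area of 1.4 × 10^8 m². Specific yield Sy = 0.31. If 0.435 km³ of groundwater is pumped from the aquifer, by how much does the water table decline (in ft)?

ΔV = 0.435 km³ = 4.35 × 10^8 m³
Δh = ΔV / (Sy × A) = 4.35 × 10^8 m³ / (0.31 × 1.4 × 10^8 m²) = 10.02 m
Δh = 10.02 m = 32.88 ft

Δh ≈ 32.9 ft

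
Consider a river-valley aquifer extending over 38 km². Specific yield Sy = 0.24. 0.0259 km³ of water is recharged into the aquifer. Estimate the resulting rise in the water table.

Δh ≈ 2.84 m

A = 38 km² = 3.8 × 10^7 m²
ΔV = 0.0259 km³ = 2.59 × 10^7 m³
Δh = ΔV / (Sy × A) = 2.59 × 10^7 m³ / (0.24 × 3.8 × 10^7 m²) = 2.84 m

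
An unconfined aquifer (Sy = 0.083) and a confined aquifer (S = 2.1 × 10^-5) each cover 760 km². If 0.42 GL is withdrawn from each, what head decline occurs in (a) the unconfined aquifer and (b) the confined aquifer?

Δh_u ≈ 0.00666 m; Δh_c ≈ 26.3 m

A = 760 km² = 7.6 × 10^8 m²
ΔV = 0.42 GL = 4.2 × 10^5 m³
Unconfined: Δh_u = ΔV/(Sy·A) = 4.2 × 10^5/(0.083 × 7.6 × 10^8) = 0.006658 m
Confined: Δh_c = ΔV/(S·A) = 4.2 × 10^5/(2.1 × 10^-5 × 7.6 × 10^8) = 26.32 m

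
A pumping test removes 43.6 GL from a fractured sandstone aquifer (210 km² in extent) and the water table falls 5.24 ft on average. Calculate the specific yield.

Sy ≈ 0.13

A = 210 km² = 2.1 × 10^8 m²
Δh = 5.24 ft = 1.597 m
ΔV = 43.6 GL = 4.36 × 10^7 m³
Sy = ΔV / (A × Δh) = 4.36 × 10^7 m³ / (2.1 × 10^8 m² × 1.597 m) = 0.13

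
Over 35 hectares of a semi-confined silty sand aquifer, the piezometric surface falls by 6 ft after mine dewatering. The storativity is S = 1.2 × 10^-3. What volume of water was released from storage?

ΔV ≈ 768 m³

A = 35 hectares = 3.5 × 10^5 m²
Δh = 6 ft = 1.829 m
ΔV = S × A × Δh = 0.0012 × 3.5 × 10^5 m² × 1.829 m = 768.1 m³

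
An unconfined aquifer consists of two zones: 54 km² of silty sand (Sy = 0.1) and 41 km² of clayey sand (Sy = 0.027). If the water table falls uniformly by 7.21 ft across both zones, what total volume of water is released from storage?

ΔV ≈ 1.43 × 10^7 m³

A₁ = 54 km² = 5.4 × 10^7 m²; A₂ = 41 km² = 4.1 × 10^7 m²
Δh = 7.21 ft = 2.198 m
ΔV₁ = 0.1 × 5.4 × 10^7 × 2.198 = 1.187 × 10^7 m³
ΔV₂ = 0.027 × 4.1 × 10^7 × 2.198 = 2.433 × 10^6 m³
ΔV = ΔV₁ + ΔV₂ = 1.43 × 10^7 m³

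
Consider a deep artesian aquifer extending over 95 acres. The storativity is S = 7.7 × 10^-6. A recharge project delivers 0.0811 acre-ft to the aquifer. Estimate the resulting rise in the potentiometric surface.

Δh ≈ 33.8 m

A = 95 acres = 3.845 × 10^5 m²
ΔV = 0.0811 acre-ft = 100 m³
Δh = ΔV / (S × A) = 100 m³ / (7.7 × 10^-6 × 3.845 × 10^5 m²) = 33.79 m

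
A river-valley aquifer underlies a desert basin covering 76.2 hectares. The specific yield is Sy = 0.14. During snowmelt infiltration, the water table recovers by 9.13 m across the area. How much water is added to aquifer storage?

A = 76.2 hectares = 7.62 × 10^5 m²
ΔV = Sy × A × Δh = 0.14 × 7.62 × 10^5 m² × 9.13 m = 9.74 × 10^5 m³

ΔV ≈ 9.74 × 10^5 m³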